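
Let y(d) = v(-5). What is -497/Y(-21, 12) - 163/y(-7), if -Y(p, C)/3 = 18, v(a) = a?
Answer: 11287/270 ≈ 41.804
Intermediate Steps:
Y(p, C) = -54 (Y(p, C) = -3*18 = -54)
y(d) = -5
-497/Y(-21, 12) - 163/y(-7) = -497/(-54) - 163/(-5) = -497*(-1/54) - 163*(-⅕) = 497/54 + 163/5 = 11287/270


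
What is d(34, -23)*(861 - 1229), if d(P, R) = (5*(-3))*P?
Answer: 187680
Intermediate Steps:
d(P, R) = -15*P
d(34, -23)*(861 - 1229) = (-15*34)*(861 - 1229) = -510*(-368) = 187680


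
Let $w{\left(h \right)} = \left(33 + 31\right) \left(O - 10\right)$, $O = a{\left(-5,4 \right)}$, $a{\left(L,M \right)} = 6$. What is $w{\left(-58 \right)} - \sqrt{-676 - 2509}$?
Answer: $-256 - 7 i \sqrt{65} \approx -256.0 - 56.436 i$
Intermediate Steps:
$O = 6$
$w{\left(h \right)} = -256$ ($w{\left(h \right)} = \left(33 + 31\right) \left(6 - 10\right) = 64 \left(-4\right) = -256$)
$w{\left(-58 \right)} - \sqrt{-676 - 2509} = -256 - \sqrt{-676 - 2509} = -256 - \sqrt{-3185} = -256 - 7 i \sqrt{65}$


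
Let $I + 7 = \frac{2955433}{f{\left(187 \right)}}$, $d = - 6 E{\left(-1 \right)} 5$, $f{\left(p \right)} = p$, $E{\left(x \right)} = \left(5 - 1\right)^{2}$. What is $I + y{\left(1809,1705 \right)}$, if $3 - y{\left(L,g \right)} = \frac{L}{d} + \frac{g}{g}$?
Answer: $\frac{27813673}{1760} \approx 15803.0$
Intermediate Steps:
$E{\left(x \right)} = 16$ ($E{\left(x \right)} = 4^{2} = 16$)
$d = -480$ ($d = \left(-6\right) 16 \cdot 5 = \left(-96\right) 5 = -480$)
$y{\left(L,g \right)} = 2 + \frac{L}{480}$ ($y{\left(L,g \right)} = 3 - \left(\frac{L}{-480} + \frac{g}{g}\right) = 3 - \left(L \left(- \frac{1}{480}\right) + 1\right) = 3 - \left(- \frac{L}{480} + 1\right) = 3 - \left(1 - \frac{L}{480}\right) = 3 + \left(-1 + \frac{L}{480}\right) = 2 + \frac{L}{480}$)
$I = \frac{173772}{11}$ ($I = -7 + \frac{2955433}{187} = -7 + 2955433 \cdot \frac{1}{187} = -7 + \frac{173849}{11} = \frac{173772}{11} \approx 15797.0$)
$I + y{\left(1809,1705 \right)} = \frac{173772}{11} + \left(2 + \frac{1}{480} \cdot 1809\right) = \frac{173772}{11} + \left(2 + \frac{603}{160}\right) = \frac{173772}{11} + \frac{923}{160} = \frac{27813673}{1760}$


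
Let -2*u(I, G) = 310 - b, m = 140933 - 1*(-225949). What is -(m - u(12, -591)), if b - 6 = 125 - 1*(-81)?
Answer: -366931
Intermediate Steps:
b = 212 (b = 6 + (125 - 1*(-81)) = 6 + (125 + 81) = 6 + 206 = 212)
m = 366882 (m = 140933 + 225949 = 366882)
u(I, G) = -49 (u(I, G) = -(310 - 1*212)/2 = -(310 - 212)/2 = -½*98 = -49)
-(m - u(12, -591)) = -(366882 - 1*(-49)) = -(366882 + 49) = -1*366931 = -366931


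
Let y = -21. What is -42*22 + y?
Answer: -945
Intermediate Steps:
-42*22 + y = -42*22 - 21 = -924 - 21 = -945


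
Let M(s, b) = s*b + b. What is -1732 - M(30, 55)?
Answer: -3437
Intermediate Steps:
M(s, b) = b + b*s (M(s, b) = b*s + b = b + b*s)
-1732 - M(30, 55) = -1732 - 55*(1 + 30) = -1732 - 55*31 = -1732 - 1*1705 = -1732 - 1705 = -3437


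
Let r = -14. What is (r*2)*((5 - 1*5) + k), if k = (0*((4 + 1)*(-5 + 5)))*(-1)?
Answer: 0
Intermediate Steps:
k = 0 (k = (0*(5*0))*(-1) = (0*0)*(-1) = 0*(-1) = 0)
(r*2)*((5 - 1*5) + k) = (-14*2)*((5 - 1*5) + 0) = -28*((5 - 5) + 0) = -28*(0 + 0) = -28*0 = 0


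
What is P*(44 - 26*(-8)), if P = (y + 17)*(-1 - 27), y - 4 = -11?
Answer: -70560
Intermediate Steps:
y = -7 (y = 4 - 11 = -7)
P = -280 (P = (-7 + 17)*(-1 - 27) = 10*(-28) = -280)
P*(44 - 26*(-8)) = -280*(44 - 26*(-8)) = -280*(44 + 208) = -280*252 = -70560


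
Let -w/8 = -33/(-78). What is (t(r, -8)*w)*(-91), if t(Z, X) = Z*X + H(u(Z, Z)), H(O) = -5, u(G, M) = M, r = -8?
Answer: 18172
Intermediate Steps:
t(Z, X) = -5 + X*Z (t(Z, X) = Z*X - 5 = X*Z - 5 = -5 + X*Z)
w = -44/13 (w = -(-264)/(-78) = -(-264)*(-1)/78 = -8*11/26 = -44/13 ≈ -3.3846)
(t(r, -8)*w)*(-91) = ((-5 - 8*(-8))*(-44/13))*(-91) = ((-5 + 64)*(-44/13))*(-91) = (59*(-44/13))*(-91) = -2596/13*(-91) = 18172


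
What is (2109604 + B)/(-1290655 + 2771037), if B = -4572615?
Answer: -2463011/1480382 ≈ -1.6638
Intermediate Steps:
(2109604 + B)/(-1290655 + 2771037) = (2109604 - 4572615)/(-1290655 + 2771037) = -2463011/1480382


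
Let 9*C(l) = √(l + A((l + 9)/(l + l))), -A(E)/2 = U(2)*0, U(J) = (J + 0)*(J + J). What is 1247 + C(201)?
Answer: 1247 + √201/9 ≈ 1248.6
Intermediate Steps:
U(J) = 2*J² (U(J) = J*(2*J) = 2*J²)
A(E) = 0 (A(E) = -2*2*2²*0 = -2*2*4*0 = -16*0 = -2*0 = 0)
C(l) = √l/9 (C(l) = √(l + 0)/9 = √l/9)
1247 + C(201) = 1247 + √201/9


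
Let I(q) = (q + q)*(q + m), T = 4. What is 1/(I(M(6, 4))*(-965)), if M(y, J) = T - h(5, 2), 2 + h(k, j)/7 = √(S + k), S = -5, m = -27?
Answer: 1/312660 ≈ 3.1984e-6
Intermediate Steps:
h(k, j) = -14 + 7*√(-5 + k)
M(y, J) = 18 (M(y, J) = 4 - (-14 + 7*√(-5 + 5)) = 4 - (-14 + 7*√0) = 4 - (-14 + 7*0) = 4 - (-14 + 0) = 4 - 1*(-14) = 4 + 14 = 18)
I(q) = 2*q*(-27 + q) (I(q) = (q + q)*(q - 27) = (2*q)*(-27 + q) = 2*q*(-27 + q))
1/(I(M(6, 4))*(-965)) = 1/((2*18*(-27 + 18))*(-965)) = 1/((2*18*(-9))*(-965)) = 1/(-324*(-965)) = 1/312660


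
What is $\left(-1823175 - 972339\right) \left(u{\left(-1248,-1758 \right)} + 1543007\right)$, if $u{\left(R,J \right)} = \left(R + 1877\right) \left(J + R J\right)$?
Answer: $-3859076137919754$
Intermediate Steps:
$u{\left(R,J \right)} = \left(1877 + R\right) \left(J + J R\right)$
$\left(-1823175 - 972339\right) \left(u{\left(-1248,-1758 \right)} + 1543007\right) = \left(-1823175 - 972339\right) \left(- 1758 \left(1877 + \left(-1248\right)^{2} + 1878 \left(-1248\right)\right) + 1543007\right) = - 2795514 \left(- 1758 \left(1877 + 1557504 - 2343744\right) + 1543007\right) = - 2795514 \left(\left(-1758\right) \left(-784363\right) + 1543007\right) = - 2795514 \left(1378910154 + 1543007\right) = \left(-2795514\right) 1380453161 = -3859076137919754$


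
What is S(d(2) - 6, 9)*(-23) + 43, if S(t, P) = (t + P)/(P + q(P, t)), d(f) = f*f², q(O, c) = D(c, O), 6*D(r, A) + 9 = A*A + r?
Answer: 1993/64 ≈ 31.141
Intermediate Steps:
D(r, A) = -3/2 + r/6 + A²/6 (D(r, A) = -3/2 + (A*A + r)/6 = -3/2 + (A² + r)/6 = -3/2 + (r + A²)/6 = -3/2 + (r/6 + A²/6) = -3/2 + r/6 + A²/6)
q(O, c) = -3/2 + c/6 + O²/6
d(f) = f³
S(t, P) = (P + t)/(-3/2 + P + t/6 + P²/6) (S(t, P) = (t + P)/(P + (-3/2 + t/6 + P²/6)) = (P + t)/(-3/2 + P + t/6 + P²/6))
S(d(2) - 6, 9)*(-23) + 43 = (6*(9 + (2³ - 6))/(-9 + (2³ - 6) + 9² + 6*9))*(-23) + 43 = (6*(9 + (8 - 6))/(-9 + (8 - 6) + 81 + 54))*(-23) + 43 = (6*(9 + 2)/(-9 + 2 + 81 + 54))*(-23) + 43 = (6*11/128)*(-23) + 43 = (6*(1/128)*11)*(-23) + 43 = (33/64)*(-23) + 43 = -759/64 + 43 = 1993/64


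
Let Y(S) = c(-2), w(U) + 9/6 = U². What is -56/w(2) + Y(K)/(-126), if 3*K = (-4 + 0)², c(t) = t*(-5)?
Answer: -7081/315 ≈ -22.479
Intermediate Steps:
w(U) = -3/2 + U²
c(t) = -5*t
K = 16/3 (K = (-4 + 0)²/3 = (⅓)*(-4)² = (⅓)*16 = 16/3 ≈ 5.3333)
Y(S) = 10 (Y(S) = -5*(-2) = 10)
-56/w(2) + Y(K)/(-126) = -56/(-3/2 + 2²) + 10/(-126) = -56/(-3/2 + 4) + 10*(-1/126) = -56/5/2 - 5/63 = -56*⅖ - 5/63 = -112/5 - 5/63 = -7081/315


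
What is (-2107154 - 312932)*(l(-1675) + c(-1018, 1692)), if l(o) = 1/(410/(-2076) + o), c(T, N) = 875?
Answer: -3682153799289482/1738855 ≈ -2.1176e+9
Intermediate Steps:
l(o) = 1/(-205/1038 + o) (l(o) = 1/(410*(-1/2076) + o) = 1/(-205/1038 + o))
(-2107154 - 312932)*(l(-1675) + c(-1018, 1692)) = (-2107154 - 312932)*(1038/(-205 + 1038*(-1675)) + 875) = -2420086*(1038/(-205 - 1738650) + 875) = -2420086*(1038/(-1738855) + 875) = -2420086*(1038*(-1/1738855) + 875) = -2420086*(-1038/1738855 + 875) = -2420086*1521497087/1738855 = -3682153799289482/1738855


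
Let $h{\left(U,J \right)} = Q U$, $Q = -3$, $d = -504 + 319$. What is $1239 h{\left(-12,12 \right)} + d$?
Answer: $44419$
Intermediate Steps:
$d = -185$
$h{\left(U,J \right)} = - 3 U$
$1239 h{\left(-12,12 \right)} + d = 1239 \left(\left(-3\right) \left(-12\right)\right) - 185 = 1239 \cdot 36 - 185 = 44604 - 185 = 44419$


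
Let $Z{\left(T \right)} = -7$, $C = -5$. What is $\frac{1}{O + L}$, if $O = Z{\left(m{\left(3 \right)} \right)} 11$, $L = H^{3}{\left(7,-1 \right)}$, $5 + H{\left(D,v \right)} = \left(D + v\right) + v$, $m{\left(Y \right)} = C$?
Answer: $- \frac{1}{77} \approx -0.012987$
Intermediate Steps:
$m{\left(Y \right)} = -5$
$H{\left(D,v \right)} = -5 + D + 2 v$ ($H{\left(D,v \right)} = -5 + \left(\left(D + v\right) + v\right) = -5 + \left(D + 2 v\right) = -5 + D + 2 v$)
$L = 0$ ($L = \left(-5 + 7 + 2 \left(-1\right)\right)^{3} = \left(-5 + 7 - 2\right)^{3} = 0^{3} = 0$)
$O = -77$ ($O = \left(-7\right) 11 = -77$)
$\frac{1}{O + L} = \frac{1}{-77 + 0} = \frac{1}{-77} = - \frac{1}{77}$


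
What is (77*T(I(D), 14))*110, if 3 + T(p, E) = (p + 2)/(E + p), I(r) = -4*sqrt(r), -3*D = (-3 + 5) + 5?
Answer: -115192/5 - 2904*I*sqrt(21)/5 ≈ -23038.0 - 2661.6*I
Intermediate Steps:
D = -7/3 (D = -((-3 + 5) + 5)/3 = -(2 + 5)/3 = -1/3*7 = -7/3 ≈ -2.3333)
T(p, E) = -3 + (2 + p)/(E + p) (T(p, E) = -3 + (p + 2)/(E + p) = -3 + (2 + p)/(E + p))
(77*T(I(D), 14))*110 = (77*((2 - 3*14 - (-8)*sqrt(-7/3))/(14 - 4*I*sqrt(21)/3)))*110 = (77*((2 - 42 - (-8)*I*sqrt(21)/3)/(14 - 4*I*sqrt(21)/3)))*110 = (77*((2 - 42 + 8*I*sqrt(21)/3)/(14 - 4*I*sqrt(21)/3)))*110 = (77*((-40 + 8*I*sqrt(21)/3)/(14 - 4*I*sqrt(21)/3)))*110 = (77*(-40 + 8*I*sqrt(21)/3)/(14 - 4*I*sqrt(21)/3))*110 = 8470*(-40 + 8*I*sqrt(21)/3)/(14 - 4*I*sqrt(21)/3)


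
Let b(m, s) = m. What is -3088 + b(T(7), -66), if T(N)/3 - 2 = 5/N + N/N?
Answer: -21538/7 ≈ -3076.9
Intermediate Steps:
T(N) = 9 + 15/N (T(N) = 6 + 3*(5/N + N/N) = 6 + 3*(5/N + 1) = 6 + 3*(1 + 5/N) = 6 + (3 + 15/N) = 9 + 15/N)
-3088 + b(T(7), -66) = -3088 + (9 + 15/7) = -3088 + 78/7 = -21538/7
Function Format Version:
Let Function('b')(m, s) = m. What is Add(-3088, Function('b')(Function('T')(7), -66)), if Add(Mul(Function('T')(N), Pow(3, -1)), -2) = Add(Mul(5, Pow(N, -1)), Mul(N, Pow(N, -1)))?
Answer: Rational(-21538, 7) ≈ -3076.9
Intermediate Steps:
Function('T')(N) = Add(9, Mul(15, Pow(N, -1))) (Function('T')(N) = Add(6, Mul(3, Add(Mul(5, Pow(N, -1)), Mul(N, Pow(N, -1))))) = Add(6, Mul(3, Add(Mul(5, Pow(N, -1)), 1))) = Add(6, Mul(3, Add(1, Mul(5, Pow(N, -1))))) = Add(6, Add(3, Mul(15, Pow(N, -1)))) = Add(9, Mul(15, Pow(N, -1))))
Add(-3088, Function('b')(Function('T')(7), -66)) = Add(-3088, Add(9, Mul(15, Pow(7, -1)))) = Add(-3088, Add(9, Mul(15, Rational(1, 7)))) = Add(-3088, Add(9, Rational(15, 7))) = Add(-3088, Rational(78, 7)) = Rational(-21538, 7)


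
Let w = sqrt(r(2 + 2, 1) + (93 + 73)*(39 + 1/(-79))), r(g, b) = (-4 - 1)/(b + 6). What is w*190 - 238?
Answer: -238 + 190*sqrt(1978946445)/553 ≈ 15046.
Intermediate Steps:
r(g, b) = -5/(6 + b)
w = sqrt(1978946445)/553 (w = sqrt(-5/(6 + 1) + (93 + 73)*(39 + 1/(-79))) = sqrt(-5/7 + 166*(39 - 1/79)) = sqrt(-5*1/7 + 166*(3080/79)) = sqrt(-5/7 + 511280/79) = sqrt(3578565/553) = sqrt(1978946445)/553 ≈ 80.444)
w*190 - 238 = (sqrt(1978946445)/553)*190 - 238 = 190*sqrt(1978946445)/553 - 238 = -238 + 190*sqrt(1978946445)/553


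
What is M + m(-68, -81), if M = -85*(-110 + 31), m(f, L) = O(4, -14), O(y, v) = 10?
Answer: 6725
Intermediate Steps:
m(f, L) = 10
M = 6715 (M = -85*(-79) = 6715)
M + m(-68, -81) = 6715 + 10 = 6725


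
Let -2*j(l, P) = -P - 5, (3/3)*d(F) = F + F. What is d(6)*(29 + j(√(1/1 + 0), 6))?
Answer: 414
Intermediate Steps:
d(F) = 2*F (d(F) = F + F = 2*F)
j(l, P) = 5/2 + P/2 (j(l, P) = -(-P - 5)/2 = -(-5 - P)/2 = 5/2 + P/2)
d(6)*(29 + j(√(1/1 + 0), 6)) = (2*6)*(29 + (5/2 + (½)*6)) = 12*(29 + (5/2 + 3)) = 12*(29 + 11/2) = 12*(69/2) = 414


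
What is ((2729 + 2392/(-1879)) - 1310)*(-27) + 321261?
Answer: 531723876/1879 ≈ 2.8298e+5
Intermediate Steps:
((2729 + 2392/(-1879)) - 1310)*(-27) + 321261 = ((2729 + 2392*(-1/1879)) - 1310)*(-27) + 321261 = ((2729 - 2392/1879) - 1310)*(-27) + 321261 = (5125399/1879 - 1310)*(-27) + 321261 = (2663909/1879)*(-27) + 321261 = -71925543/1879 + 321261 = 531723876/1879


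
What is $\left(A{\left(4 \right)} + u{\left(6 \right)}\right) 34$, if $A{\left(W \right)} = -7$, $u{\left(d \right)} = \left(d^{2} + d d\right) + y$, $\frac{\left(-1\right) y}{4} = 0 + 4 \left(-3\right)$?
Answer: $3842$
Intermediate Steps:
$y = 48$ ($y = - 4 \left(0 + 4 \left(-3\right)\right) = - 4 \left(0 - 12\right) = \left(-4\right) \left(-12\right) = 48$)
$u{\left(d \right)} = 48 + 2 d^{2}$ ($u{\left(d \right)} = \left(d^{2} + d d\right) + 48 = \left(d^{2} + d^{2}\right) + 48 = 2 d^{2} + 48 = 48 + 2 d^{2}$)
$\left(A{\left(4 \right)} + u{\left(6 \right)}\right) 34 = \left(-7 + \left(48 + 2 \cdot 6^{2}\right)\right) 34 = \left(-7 + \left(48 + 2 \cdot 36\right)\right) 34 = \left(-7 + \left(48 + 72\right)\right) 34 = \left(-7 + 120\right) 34 = 113 \cdot 34 = 3842$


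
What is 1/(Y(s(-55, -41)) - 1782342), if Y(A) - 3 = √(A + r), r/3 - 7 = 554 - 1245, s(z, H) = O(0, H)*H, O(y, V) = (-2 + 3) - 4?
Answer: -594113/1058910770950 - I*√1929/3176732312850 ≈ -5.6106e-7 - 1.3826e-11*I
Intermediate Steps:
O(y, V) = -3 (O(y, V) = 1 - 4 = -3)
s(z, H) = -3*H
r = -2052 (r = 21 + 3*(554 - 1245) = 21 + 3*(-691) = 21 - 2073 = -2052)
Y(A) = 3 + √(-2052 + A) (Y(A) = 3 + √(A - 2052) = 3 + √(-2052 + A))
1/(Y(s(-55, -41)) - 1782342) = 1/((3 + √(-2052 - 3*(-41))) - 1782342) = 1/((3 + √(-2052 + 123)) - 1782342) = 1/((3 + √(-1929)) - 1782342) = 1/((3 + I*√1929) - 1782342) = 1/(-1782339 + I*√1929)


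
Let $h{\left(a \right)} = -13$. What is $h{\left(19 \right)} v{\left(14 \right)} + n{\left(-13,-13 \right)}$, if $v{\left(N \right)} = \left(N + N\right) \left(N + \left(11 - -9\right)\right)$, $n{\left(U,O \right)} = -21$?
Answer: $-12397$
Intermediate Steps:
$v{\left(N \right)} = 2 N \left(20 + N\right)$ ($v{\left(N \right)} = 2 N \left(N + \left(11 + 9\right)\right) = 2 N \left(N + 20\right) = 2 N \left(20 + N\right)$)
$h{\left(19 \right)} v{\left(14 \right)} + n{\left(-13,-13 \right)} = - 13 \cdot 2 \cdot 14 \left(20 + 14\right) - 21 = - 13 \cdot 2 \cdot 14 \cdot 34 - 21 = \left(-13\right) 952 - 21 = -12376 - 21 = -12397$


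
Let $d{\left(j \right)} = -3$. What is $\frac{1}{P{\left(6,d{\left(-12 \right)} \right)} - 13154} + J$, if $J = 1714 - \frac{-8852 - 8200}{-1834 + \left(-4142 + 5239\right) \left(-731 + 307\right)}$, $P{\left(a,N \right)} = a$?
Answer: $\frac{1753846300301}{1023269396} \approx 1714.0$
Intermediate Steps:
$J = \frac{133392636}{77827}$ ($J = 1714 - - \frac{17052}{-1834 + 1097 \left(-424\right)} = 1714 - - \frac{17052}{-1834 - 465128} = 1714 - - \frac{17052}{-466962} = 1714 - \left(-17052\right) \left(- \frac{1}{466962}\right) = 1714 - \frac{2842}{77827} = \frac{133392636}{77827} \approx 1714.0$)
$\frac{1}{P{\left(6,d{\left(-12 \right)} \right)} - 13154} + J = \frac{1}{6 - 13154} + \frac{133392636}{77827} = \frac{1}{-13148} + \frac{133392636}{77827} = - \frac{1}{13148} + \frac{133392636}{77827} = \frac{1753846300301}{1023269396}$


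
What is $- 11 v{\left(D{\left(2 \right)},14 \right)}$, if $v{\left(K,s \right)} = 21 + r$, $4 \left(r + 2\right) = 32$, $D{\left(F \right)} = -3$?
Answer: $-297$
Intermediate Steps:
$r = 6$ ($r = -2 + \frac{1}{4} \cdot 32 = -2 + 8 = 6$)
$v{\left(K,s \right)} = 27$ ($v{\left(K,s \right)} = 21 + 6 = 27$)
$- 11 v{\left(D{\left(2 \right)},14 \right)} = \left(-11\right) 27 = -297$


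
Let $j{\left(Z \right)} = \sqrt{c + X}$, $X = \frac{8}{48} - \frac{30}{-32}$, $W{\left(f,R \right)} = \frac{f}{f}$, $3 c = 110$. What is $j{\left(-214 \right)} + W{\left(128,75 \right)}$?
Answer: $1 + \frac{7 \sqrt{111}}{12} \approx 7.1458$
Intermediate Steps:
$c = \frac{110}{3}$ ($c = \frac{1}{3} \cdot 110 = \frac{110}{3} \approx 36.667$)
$W{\left(f,R \right)} = 1$
$X = \frac{53}{48}$ ($X = 8 \cdot \frac{1}{48} - - \frac{15}{16} = \frac{1}{6} + \frac{15}{16} = \frac{53}{48} \approx 1.1042$)
$j{\left(Z \right)} = \frac{7 \sqrt{111}}{12}$ ($j{\left(Z \right)} = \sqrt{\frac{110}{3} + \frac{53}{48}} = \sqrt{\frac{1813}{48}} = \frac{7 \sqrt{111}}{12}$)
$j{\left(-214 \right)} + W{\left(128,75 \right)} = \frac{7 \sqrt{111}}{12} + 1 = 1 + \frac{7 \sqrt{111}}{12}$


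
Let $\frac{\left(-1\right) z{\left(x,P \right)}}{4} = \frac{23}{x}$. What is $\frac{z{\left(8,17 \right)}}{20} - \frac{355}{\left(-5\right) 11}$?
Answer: $\frac{2587}{440} \approx 5.8795$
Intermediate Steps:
$z{\left(x,P \right)} = - \frac{92}{x}$ ($z{\left(x,P \right)} = - 4 \frac{23}{x} = - \frac{92}{x}$)
$\frac{z{\left(8,17 \right)}}{20} - \frac{355}{\left(-5\right) 11} = \frac{\left(-92\right) \frac{1}{8}}{20} - \frac{355}{\left(-5\right) 11} = \left(-92\right) \frac{1}{8} \cdot \frac{1}{20} - \frac{355}{-55} = \left(- \frac{23}{2}\right) \frac{1}{20} - - \frac{71}{11} = - \frac{23}{40} + \frac{71}{11} = \frac{2587}{440}$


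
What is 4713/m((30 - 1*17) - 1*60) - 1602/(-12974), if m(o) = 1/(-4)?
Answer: -122292123/6487 ≈ -18852.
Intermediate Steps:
m(o) = -1/4
4713/m((30 - 1*17) - 1*60) - 1602/(-12974) = 4713/(-1/4) - 1602/(-12974) = 4713*(-4) - 1602*(-1/12974) = -18852 + 801/6487 = -122292123/6487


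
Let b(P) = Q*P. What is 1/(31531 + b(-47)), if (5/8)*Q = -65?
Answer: 1/36419 ≈ 2.7458e-5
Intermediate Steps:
Q = -104 (Q = (8/5)*(-65) = -104)
b(P) = -104*P
1/(31531 + b(-47)) = 1/(31531 - 104*(-47)) = 1/(31531 + 4888) = 1/36419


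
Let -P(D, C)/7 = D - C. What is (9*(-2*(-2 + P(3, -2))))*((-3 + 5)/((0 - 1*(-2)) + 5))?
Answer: 1332/7 ≈ 190.29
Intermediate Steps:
P(D, C) = -7*D + 7*C (P(D, C) = -7*(D - C) = -7*D + 7*C)
(9*(-2*(-2 + P(3, -2))))*((-3 + 5)/((0 - 1*(-2)) + 5)) = (9*(-2*(-2 + (-7*3 + 7*(-2)))))*((-3 + 5)/((0 - 1*(-2)) + 5)) = (9*(-2*(-2 + (-21 - 14))))*(2/((0 + 2) + 5)) = (9*(-2*(-2 - 35)))*(2/(2 + 5)) = (9*(-2*(-37)))*(2/7) = (9*74)*(2*(1/7)) = 666*(2/7) = 1332/7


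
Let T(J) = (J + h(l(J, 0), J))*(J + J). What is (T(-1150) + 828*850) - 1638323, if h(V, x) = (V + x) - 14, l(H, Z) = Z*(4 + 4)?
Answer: 4387677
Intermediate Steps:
l(H, Z) = 8*Z (l(H, Z) = Z*8 = 8*Z)
h(V, x) = -14 + V + x
T(J) = 2*J*(-14 + 2*J) (T(J) = (J + (-14 + 8*0 + J))*(J + J) = (J + (-14 + 0 + J))*(2*J) = (J + (-14 + J))*(2*J) = (-14 + 2*J)*(2*J) = 2*J*(-14 + 2*J))
(T(-1150) + 828*850) - 1638323 = (4*(-1150)*(-7 - 1150) + 828*850) - 1638323 = (4*(-1150)*(-1157) + 703800) - 1638323 = (5322200 + 703800) - 1638323 = 6026000 - 1638323 = 4387677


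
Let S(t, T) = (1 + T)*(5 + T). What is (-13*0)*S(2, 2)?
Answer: 0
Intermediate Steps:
(-13*0)*S(2, 2) = (-13*0)*(5 + 2**2 + 6*2) = 0*(5 + 4 + 12) = 0*21 = 0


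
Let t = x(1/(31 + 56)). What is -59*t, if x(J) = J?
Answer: -59/87 ≈ -0.67816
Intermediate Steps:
t = 1/87 (t = 1/(31 + 56) = 1/87 ≈ 0.011494)
-59*t = -59*1/87 = -59/87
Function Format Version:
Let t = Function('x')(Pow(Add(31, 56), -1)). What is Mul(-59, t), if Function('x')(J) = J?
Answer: Rational(-59, 87) ≈ -0.67816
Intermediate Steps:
t = Rational(1, 87) (t = Pow(Add(31, 56), -1) = Pow(87, -1) = Rational(1, 87) ≈ 0.011494)
Mul(-59, t) = Mul(-59, Rational(1, 87)) = Rational(-59, 87)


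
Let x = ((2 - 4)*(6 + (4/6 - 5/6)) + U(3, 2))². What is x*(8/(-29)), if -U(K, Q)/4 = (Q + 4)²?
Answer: -1744712/261 ≈ -6684.7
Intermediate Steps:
U(K, Q) = -4*(4 + Q)² (U(K, Q) = -4*(Q + 4)² = -4*(4 + Q)²)
x = 218089/9 (x = ((2 - 4)*(6 + (4/6 - 5/6)) - 4*(4 + 2)²)² = (-2*(6 + (4*(⅙) - 5*⅙)) - 4*6²)² = (-2*(6 + (⅔ - ⅚)) - 4*36)² = (-2*(6 - ⅙) - 144)² = (-2*35/6 - 144)² = (-35/3 - 144)² = (-467/3)² = 218089/9 ≈ 24232.)
x*(8/(-29)) = 218089*(8/(-29))/9 = 218089*(8*(-1/29))/9 = (218089/9)*(-8/29) = -1744712/261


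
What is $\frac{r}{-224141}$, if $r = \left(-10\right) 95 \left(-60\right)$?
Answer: $- \frac{57000}{224141} \approx -0.2543$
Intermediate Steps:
$r = 57000$ ($r = \left(-950\right) \left(-60\right) = 57000$)
$\frac{r}{-224141} = \frac{57000}{-224141} = 57000 \left(- \frac{1}{224141}\right) = - \frac{57000}{224141}$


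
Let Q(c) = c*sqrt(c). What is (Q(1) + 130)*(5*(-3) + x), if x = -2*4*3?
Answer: -5109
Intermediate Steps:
x = -24 (x = -8*3 = -24)
Q(c) = c**(3/2)
(Q(1) + 130)*(5*(-3) + x) = (1**(3/2) + 130)*(5*(-3) - 24) = (1 + 130)*(-15 - 24) = 131*(-39) = -5109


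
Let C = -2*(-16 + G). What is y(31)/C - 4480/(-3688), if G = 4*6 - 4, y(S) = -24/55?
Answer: 32183/25355 ≈ 1.2693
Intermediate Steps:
y(S) = -24/55 (y(S) = -24*1/55 = -24/55)
G = 20 (G = 24 - 4 = 20)
C = -8 (C = -2*(-16 + 20) = -2*4 = -8)
y(31)/C - 4480/(-3688) = -24/55/(-8) - 4480/(-3688) = -24/55*(-1/8) - 4480*(-1/3688) = 3/55 + 560/461 = 32183/25355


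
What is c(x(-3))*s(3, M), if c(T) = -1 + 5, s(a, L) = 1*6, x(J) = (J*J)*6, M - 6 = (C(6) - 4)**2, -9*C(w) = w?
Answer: 24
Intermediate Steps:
C(w) = -w/9
M = 250/9 (M = 6 + (-1/9*6 - 4)**2 = 6 + (-2/3 - 4)**2 = 6 + (-14/3)**2 = 6 + 196/9 = 250/9 ≈ 27.778)
x(J) = 6*J**2 (x(J) = J**2*6 = 6*J**2)
s(a, L) = 6
c(T) = 4
c(x(-3))*s(3, M) = 4*6 = 24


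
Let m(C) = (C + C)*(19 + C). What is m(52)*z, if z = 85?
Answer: 627640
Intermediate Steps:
m(C) = 2*C*(19 + C) (m(C) = (2*C)*(19 + C) = 2*C*(19 + C))
m(52)*z = (2*52*(19 + 52))*85 = (2*52*71)*85 = 7384*85 = 627640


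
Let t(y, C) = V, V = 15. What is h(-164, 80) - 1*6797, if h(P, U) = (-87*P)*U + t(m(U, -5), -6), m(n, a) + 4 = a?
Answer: 1134658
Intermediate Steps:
m(n, a) = -4 + a
t(y, C) = 15
h(P, U) = 15 - 87*P*U (h(P, U) = (-87*P)*U + 15 = -87*P*U + 15 = 15 - 87*P*U)
h(-164, 80) - 1*6797 = (15 - 87*(-164)*80) - 1*6797 = (15 + 1141440) - 6797 = 1141455 - 6797 = 1134658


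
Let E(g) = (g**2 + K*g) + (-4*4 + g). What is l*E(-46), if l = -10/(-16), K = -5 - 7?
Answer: 6515/4 ≈ 1628.8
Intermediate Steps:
K = -12
E(g) = -16 + g**2 - 11*g (E(g) = (g**2 - 12*g) + (-4*4 + g) = (g**2 - 12*g) + (-16 + g) = -16 + g**2 - 11*g)
l = 5/8 (l = -10*(-1/16) = 5/8 ≈ 0.62500)
l*E(-46) = 5*(-16 + (-46)**2 - 11*(-46))/8 = 5*(-16 + 2116 + 506)/8 = (5/8)*2606 = 6515/4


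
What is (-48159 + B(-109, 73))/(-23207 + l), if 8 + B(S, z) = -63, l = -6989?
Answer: 24115/15098 ≈ 1.5972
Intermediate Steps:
B(S, z) = -71 (B(S, z) = -8 - 63 = -71)
(-48159 + B(-109, 73))/(-23207 + l) = (-48159 - 71)/(-23207 - 6989) = -48230/(-30196) = -48230*(-1/30196) = 24115/15098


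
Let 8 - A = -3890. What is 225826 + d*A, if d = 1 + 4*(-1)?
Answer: 214132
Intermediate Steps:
d = -3 (d = 1 - 4 = -3)
A = 3898 (A = 8 - 1*(-3890) = 8 + 3890 = 3898)
225826 + d*A = 225826 - 3*3898 = 225826 - 11694 = 214132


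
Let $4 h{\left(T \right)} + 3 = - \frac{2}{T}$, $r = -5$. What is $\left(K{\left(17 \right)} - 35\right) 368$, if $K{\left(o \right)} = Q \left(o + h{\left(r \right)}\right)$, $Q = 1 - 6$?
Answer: $-42964$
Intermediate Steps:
$Q = -5$ ($Q = 1 - 6 = -5$)
$h{\left(T \right)} = - \frac{3}{4} - \frac{1}{2 T}$ ($h{\left(T \right)} = - \frac{3}{4} + \frac{\left(-2\right) \frac{1}{T}}{4} = - \frac{3}{4} - \frac{1}{2 T}$)
$K{\left(o \right)} = \frac{13}{4} - 5 o$ ($K{\left(o \right)} = - 5 \left(o + \frac{-2 - -15}{4 \left(-5\right)}\right) = - 5 \left(o + \frac{1}{4} \left(- \frac{1}{5}\right) \left(-2 + 15\right)\right) = - 5 \left(o + \frac{1}{4} \left(- \frac{1}{5}\right) 13\right) = - 5 \left(o - \frac{13}{20}\right) = - 5 \left(- \frac{13}{20} + o\right) = \frac{13}{4} - 5 o$)
$\left(K{\left(17 \right)} - 35\right) 368 = \left(\left(\frac{13}{4} - 85\right) - 35\right) 368 = \left(- \frac{327}{4} - 35\right) 368 = \left(- \frac{467}{4}\right) 368 = -42964$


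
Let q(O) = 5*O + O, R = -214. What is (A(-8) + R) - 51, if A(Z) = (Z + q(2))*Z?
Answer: -297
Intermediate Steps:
q(O) = 6*O
A(Z) = Z*(12 + Z) (A(Z) = (Z + 6*2)*Z = (Z + 12)*Z = (12 + Z)*Z = Z*(12 + Z))
(A(-8) + R) - 51 = (-8*(12 - 8) - 214) - 51 = (-8*4 - 214) - 51 = (-32 - 214) - 51 = -246 - 51 = -297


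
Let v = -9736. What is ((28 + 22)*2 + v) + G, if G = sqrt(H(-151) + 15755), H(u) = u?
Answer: -9636 + 2*sqrt(3901) ≈ -9511.1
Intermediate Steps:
G = 2*sqrt(3901) (G = sqrt(-151 + 15755) = sqrt(15604) = 2*sqrt(3901) ≈ 124.92)
((28 + 22)*2 + v) + G = ((28 + 22)*2 - 9736) + 2*sqrt(3901) = (50*2 - 9736) + 2*sqrt(3901) = (100 - 9736) + 2*sqrt(3901) = -9636 + 2*sqrt(3901)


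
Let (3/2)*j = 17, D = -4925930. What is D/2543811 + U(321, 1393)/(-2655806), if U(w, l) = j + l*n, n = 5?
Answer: -4366686974351/2251956172222 ≈ -1.9391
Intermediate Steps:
j = 34/3 (j = (2/3)*17 = 34/3 ≈ 11.333)
U(w, l) = 34/3 + 5*l (U(w, l) = 34/3 + l*5 = 34/3 + 5*l)
D/2543811 + U(321, 1393)/(-2655806) = -4925930/2543811 + (34/3 + 5*1393)/(-2655806) = -4925930*1/2543811 + (34/3 + 6965)*(-1/2655806) = -4925930/2543811 + (20929/3)*(-1/2655806) = -4925930/2543811 - 20929/7967418 = -4366686974351/2251956172222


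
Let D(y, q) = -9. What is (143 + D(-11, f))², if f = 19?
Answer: 17956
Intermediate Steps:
(143 + D(-11, f))² = (143 - 9)² = 134² = 17956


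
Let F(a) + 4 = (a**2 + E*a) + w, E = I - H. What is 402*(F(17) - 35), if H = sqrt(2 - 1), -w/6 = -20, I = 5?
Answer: 176076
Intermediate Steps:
w = 120 (w = -6*(-20) = 120)
H = 1 (H = sqrt(1) = 1)
E = 4 (E = 5 - 1*1 = 5 - 1 = 4)
F(a) = 116 + a**2 + 4*a (F(a) = -4 + ((a**2 + 4*a) + 120) = -4 + (120 + a**2 + 4*a) = 116 + a**2 + 4*a)
402*(F(17) - 35) = 402*((116 + 17**2 + 4*17) - 35) = 402*((116 + 289 + 68) - 35) = 402*(473 - 35) = 402*438 = 176076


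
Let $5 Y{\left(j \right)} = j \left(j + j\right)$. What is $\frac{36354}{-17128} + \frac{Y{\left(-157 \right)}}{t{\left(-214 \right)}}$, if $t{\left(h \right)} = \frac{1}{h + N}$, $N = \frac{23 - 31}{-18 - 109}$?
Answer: $- \frac{2294172291727}{1087628} \approx -2.1093 \cdot 10^{6}$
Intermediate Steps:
$Y{\left(j \right)} = \frac{2 j^{2}}{5}$ ($Y{\left(j \right)} = \frac{j \left(j + j\right)}{5} = \frac{j 2 j}{5} = \frac{2 j^{2}}{5}$)
$N = \frac{8}{127}$ ($N = - \frac{8}{-127} = \left(-8\right) \left(- \frac{1}{127}\right) = \frac{8}{127} \approx 0.062992$)
$t{\left(h \right)} = \frac{1}{\frac{8}{127} + h}$ ($t{\left(h \right)} = \frac{1}{h + \frac{8}{127}} = \frac{1}{\frac{8}{127} + h}$)
$\frac{36354}{-17128} + \frac{Y{\left(-157 \right)}}{t{\left(-214 \right)}} = \frac{36354}{-17128} + \frac{\frac{2}{5} \left(-157\right)^{2}}{127 \frac{1}{8 + 127 \left(-214\right)}} = 36354 \left(- \frac{1}{17128}\right) + \frac{\frac{2}{5} \cdot 24649}{127 \frac{1}{8 - 27178}} = - \frac{18177}{8564} + \frac{49298}{5 \frac{127}{-27170}} = - \frac{18177}{8564} + \frac{49298}{5 \cdot 127 \left(- \frac{1}{27170}\right)} = - \frac{18177}{8564} + \frac{49298}{5 \left(- \frac{127}{27170}\right)} = - \frac{18177}{8564} + \frac{49298}{5} \left(- \frac{27170}{127}\right) = - \frac{18177}{8564} - \frac{267885332}{127} = - \frac{2294172291727}{1087628}$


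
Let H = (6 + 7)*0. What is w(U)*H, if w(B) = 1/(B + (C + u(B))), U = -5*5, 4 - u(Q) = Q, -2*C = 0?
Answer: 0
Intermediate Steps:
C = 0 (C = -½*0 = 0)
u(Q) = 4 - Q
U = -25
H = 0 (H = 13*0 = 0)
w(B) = ¼ (w(B) = 1/(B + (0 + (4 - B))) = 1/(B + (4 - B)) = 1/4 = ¼)
w(U)*H = (¼)*0 = 0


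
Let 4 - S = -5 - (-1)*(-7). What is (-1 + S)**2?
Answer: 225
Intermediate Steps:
S = 16 (S = 4 - (-5 - (-1)*(-7)) = 4 - (-5 - 1*7) = 4 - (-5 - 7) = 4 - 1*(-12) = 4 + 12 = 16)
(-1 + S)**2 = (-1 + 16)**2 = 15**2 = 225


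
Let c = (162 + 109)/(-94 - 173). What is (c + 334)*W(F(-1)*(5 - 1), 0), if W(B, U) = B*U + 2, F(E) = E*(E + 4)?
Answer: 177814/267 ≈ 665.97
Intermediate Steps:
F(E) = E*(4 + E)
W(B, U) = 2 + B*U
c = -271/267 (c = 271/(-267) = 271*(-1/267) = -271/267 ≈ -1.0150)
(c + 334)*W(F(-1)*(5 - 1), 0) = (-271/267 + 334)*(2 + ((-(4 - 1))*(5 - 1))*0) = 88907*(2 + (-1*3*4)*0)/267 = 88907*(2 - 3*4*0)/267 = 88907*(2 - 12*0)/267 = 88907*(2 + 0)/267 = (88907/267)*2 = 177814/267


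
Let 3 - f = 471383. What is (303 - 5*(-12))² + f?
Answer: -339611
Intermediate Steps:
f = -471380 (f = 3 - 1*471383 = 3 - 471383 = -471380)
(303 - 5*(-12))² + f = (303 - 5*(-12))² - 471380 = (303 + 60)² - 471380 = 363² - 471380 = 131769 - 471380 = -339611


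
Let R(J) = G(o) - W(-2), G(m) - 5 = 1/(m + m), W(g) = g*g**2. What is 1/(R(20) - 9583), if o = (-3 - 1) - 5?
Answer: -18/172261 ≈ -0.00010449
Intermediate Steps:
W(g) = g**3
o = -9 (o = -4 - 5 = -9)
G(m) = 5 + 1/(2*m) (G(m) = 5 + 1/(m + m) = 5 + 1/(2*m))
R(J) = 233/18 (R(J) = (5 + (1/2)/(-9)) - 1*(-2)**3 = (5 + (1/2)*(-1/9)) - 1*(-8) = (5 - 1/18) + 8 = 89/18 + 8 = 233/18)
1/(R(20) - 9583) = 1/(233/18 - 9583) = 1/(-172261/18) = -18/172261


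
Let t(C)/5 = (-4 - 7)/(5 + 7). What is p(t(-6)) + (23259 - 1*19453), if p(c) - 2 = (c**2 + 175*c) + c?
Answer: 435217/144 ≈ 3022.3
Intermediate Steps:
t(C) = -55/12 (t(C) = 5*((-4 - 7)/(5 + 7)) = 5*(-11/12) = -55/12)
p(c) = 2 + c**2 + 176*c (p(c) = 2 + ((c**2 + 175*c) + c) = 2 + (c**2 + 176*c) = 2 + c**2 + 176*c)
p(t(-6)) + (23259 - 1*19453) = (2 + (-55/12)**2 + 176*(-55/12)) + (23259 - 1*19453) = (2 + 3025/144 - 2420/3) + (23259 - 19453) = -112847/144 + 3806 = 435217/144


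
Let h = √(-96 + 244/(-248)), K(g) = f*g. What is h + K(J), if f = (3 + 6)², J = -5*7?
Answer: -2835 + I*√372806/62 ≈ -2835.0 + 9.848*I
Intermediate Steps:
J = -35
f = 81 (f = 9² = 81)
K(g) = 81*g
h = I*√372806/62 (h = √(-96 + 244*(-1/248)) = √(-96 - 61/62) = √(-6013/62) = I*√372806/62 ≈ 9.848*I)
h + K(J) = I*√372806/62 + 81*(-35) = I*√372806/62 - 2835 = -2835 + I*√372806/62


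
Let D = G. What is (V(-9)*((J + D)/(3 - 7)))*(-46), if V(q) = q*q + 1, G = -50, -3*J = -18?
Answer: -41492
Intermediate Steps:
J = 6 (J = -⅓*(-18) = 6)
D = -50
V(q) = 1 + q² (V(q) = q² + 1 = 1 + q²)
(V(-9)*((J + D)/(3 - 7)))*(-46) = ((1 + (-9)²)*((6 - 50)/(3 - 7)))*(-46) = ((1 + 81)*(-44/(-4)))*(-46) = (82*(-44*(-¼)))*(-46) = (82*11)*(-46) = 902*(-46) = -41492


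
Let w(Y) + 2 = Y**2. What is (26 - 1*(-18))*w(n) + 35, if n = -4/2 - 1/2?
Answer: 222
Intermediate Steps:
n = -5/2 (n = -4*1/2 - 1*1/2 = -2 - 1/2 = -5/2 ≈ -2.5000)
w(Y) = -2 + Y**2
(26 - 1*(-18))*w(n) + 35 = (26 - 1*(-18))*(-2 + (-5/2)**2) + 35 = (26 + 18)*(-2 + 25/4) + 35 = 44*(17/4) + 35 = 187 + 35 = 222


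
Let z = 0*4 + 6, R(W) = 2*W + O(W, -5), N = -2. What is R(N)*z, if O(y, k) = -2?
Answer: -36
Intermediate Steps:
R(W) = -2 + 2*W (R(W) = 2*W - 2 = -2 + 2*W)
z = 6 (z = 0 + 6 = 6)
R(N)*z = (-2 + 2*(-2))*6 = (-2 - 4)*6 = -6*6 = -36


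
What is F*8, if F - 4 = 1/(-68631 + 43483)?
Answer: 201182/6287 ≈ 32.000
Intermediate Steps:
F = 100591/25148 (F = 4 + 1/(-68631 + 43483) = 4 + 1/(-25148) = 4 - 1/25148 = 100591/25148 ≈ 4.0000)
F*8 = (100591/25148)*8 = 201182/6287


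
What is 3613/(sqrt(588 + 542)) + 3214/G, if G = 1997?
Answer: 3214/1997 + 3613*sqrt(1130)/1130 ≈ 109.09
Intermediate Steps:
3613/(sqrt(588 + 542)) + 3214/G = 3613/(sqrt(588 + 542)) + 3214/1997 = 3613/(sqrt(1130)) + 3214*(1/1997) = 3613*(sqrt(1130)/1130) + 3214/1997 = 3613*sqrt(1130)/1130 + 3214/1997 = 3214/1997 + 3613*sqrt(1130)/1130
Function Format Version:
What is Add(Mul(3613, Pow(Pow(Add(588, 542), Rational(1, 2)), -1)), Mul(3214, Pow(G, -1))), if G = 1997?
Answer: Add(Rational(3214, 1997), Mul(Rational(3613, 1130), Pow(1130, Rational(1, 2)))) ≈ 109.09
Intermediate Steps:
Add(Mul(3613, Pow(Pow(Add(588, 542), Rational(1, 2)), -1)), Mul(3214, Pow(G, -1))) = Add(Mul(3613, Pow(Pow(Add(588, 542), Rational(1, 2)), -1)), Mul(3214, Pow(1997, -1))) = Add(Mul(3613, Pow(Pow(1130, Rational(1, 2)), -1)), Mul(3214, Rational(1, 1997))) = Add(Mul(3613, Mul(Rational(1, 1130), Pow(1130, Rational(1, 2)))), Rational(3214, 1997)) = Add(Mul(Rational(3613, 1130), Pow(1130, Rational(1, 2))), Rational(3214, 1997)) = Add(Rational(3214, 1997), Mul(Rational(3613, 1130), Pow(1130, Rational(1, 2))))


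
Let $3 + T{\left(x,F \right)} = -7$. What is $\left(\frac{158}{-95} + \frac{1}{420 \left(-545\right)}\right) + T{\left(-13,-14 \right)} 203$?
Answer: $- \frac{8835906259}{4349100} \approx -2031.7$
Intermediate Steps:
$T{\left(x,F \right)} = -10$ ($T{\left(x,F \right)} = -3 - 7 = -10$)
$\left(\frac{158}{-95} + \frac{1}{420 \left(-545\right)}\right) + T{\left(-13,-14 \right)} 203 = \left(\frac{158}{-95} + \frac{1}{420 \left(-545\right)}\right) - 2030 = \left(158 \left(- \frac{1}{95}\right) + \frac{1}{420} \left(- \frac{1}{545}\right)\right) - 2030 = \left(- \frac{158}{95} - \frac{1}{228900}\right) - 2030 = - \frac{7233259}{4349100} - 2030 = - \frac{8835906259}{4349100}$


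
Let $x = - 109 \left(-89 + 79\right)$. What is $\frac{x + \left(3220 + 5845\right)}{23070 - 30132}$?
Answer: $- \frac{3385}{2354} \approx -1.438$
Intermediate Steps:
$x = 1090$ ($x = \left(-109\right) \left(-10\right) = 1090$)
$\frac{x + \left(3220 + 5845\right)}{23070 - 30132} = \frac{1090 + \left(3220 + 5845\right)}{23070 - 30132} = \frac{1090 + 9065}{-7062} = 10155 \left(- \frac{1}{7062}\right) = - \frac{3385}{2354}$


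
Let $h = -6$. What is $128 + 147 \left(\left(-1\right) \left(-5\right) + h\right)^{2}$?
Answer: $275$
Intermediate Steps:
$128 + 147 \left(\left(-1\right) \left(-5\right) + h\right)^{2} = 128 + 147 \left(\left(-1\right) \left(-5\right) - 6\right)^{2} = 128 + 147 \left(5 - 6\right)^{2} = 128 + 147 \left(-1\right)^{2} = 128 + 147 \cdot 1 = 128 + 147 = 275$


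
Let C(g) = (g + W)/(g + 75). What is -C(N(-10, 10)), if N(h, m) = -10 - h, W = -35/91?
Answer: 1/195 ≈ 0.0051282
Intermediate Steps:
W = -5/13 (W = -35*1/91 = -5/13 ≈ -0.38462)
C(g) = (-5/13 + g)/(75 + g) (C(g) = (g - 5/13)/(g + 75) = (-5/13 + g)/(75 + g))
-C(N(-10, 10)) = -(-5/13 + (-10 - 1*(-10)))/(75 + (-10 - 1*(-10))) = -(-5/13 + (-10 + 10))/(75 + (-10 + 10)) = -(-5/13 + 0)/(75 + 0) = -(-5)/(75*13) = -1*(-1/195) = 1/195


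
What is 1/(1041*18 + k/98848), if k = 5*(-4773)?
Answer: 98848/1852189959 ≈ 5.3368e-5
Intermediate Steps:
k = -23865
1/(1041*18 + k/98848) = 1/(1041*18 - 23865/98848) = 1/(18738 - 23865*1/98848) = 1/(18738 - 23865/98848) = 1/(1852189959/98848) = 98848/1852189959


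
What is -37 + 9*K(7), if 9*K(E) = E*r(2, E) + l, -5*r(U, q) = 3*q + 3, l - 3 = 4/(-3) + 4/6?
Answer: -1024/15 ≈ -68.267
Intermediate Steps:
l = 7/3 (l = 3 + (4/(-3) + 4/6) = 3 + (4*(-⅓) + 4*(⅙)) = 3 + (-4/3 + ⅔) = 3 - ⅔ = 7/3 ≈ 2.3333)
r(U, q) = -⅗ - 3*q/5 (r(U, q) = -(3*q + 3)/5 = -(3 + 3*q)/5 = -⅗ - 3*q/5)
K(E) = 7/27 + E*(-⅗ - 3*E/5)/9 (K(E) = (E*(-⅗ - 3*E/5) + 7/3)/9 = (7/3 + E*(-⅗ - 3*E/5))/9 = 7/27 + E*(-⅗ - 3*E/5)/9)
-37 + 9*K(7) = -37 + 9*(7/27 - 1/15*7*(1 + 7)) = -37 + 9*(7/27 - 1/15*7*8) = -37 + 9*(7/27 - 56/15) = -37 + 9*(-469/135) = -37 - 469/15 = -1024/15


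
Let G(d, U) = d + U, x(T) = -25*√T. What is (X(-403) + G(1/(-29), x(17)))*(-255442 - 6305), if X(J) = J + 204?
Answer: 1510803684/29 + 6543675*√17 ≈ 7.9077e+7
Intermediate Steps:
X(J) = 204 + J
G(d, U) = U + d
(X(-403) + G(1/(-29), x(17)))*(-255442 - 6305) = ((204 - 403) + (-25*√17 + 1/(-29)))*(-255442 - 6305) = (-199 + (-25*√17 - 1/29))*(-261747) = (-199 + (-1/29 - 25*√17))*(-261747) = (-5772/29 - 25*√17)*(-261747) = 1510803684/29 + 6543675*√17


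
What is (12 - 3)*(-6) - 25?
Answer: -79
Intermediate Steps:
(12 - 3)*(-6) - 25 = 9*(-6) - 25 = -54 - 25 = -79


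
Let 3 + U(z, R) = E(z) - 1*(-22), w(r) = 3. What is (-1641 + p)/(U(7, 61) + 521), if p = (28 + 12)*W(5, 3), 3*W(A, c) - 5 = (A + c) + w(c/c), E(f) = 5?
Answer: -4283/1635 ≈ -2.6196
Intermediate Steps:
W(A, c) = 8/3 + A/3 + c/3 (W(A, c) = 5/3 + ((A + c) + 3)/3 = 5/3 + (3 + A + c)/3 = 5/3 + (1 + A/3 + c/3) = 8/3 + A/3 + c/3)
U(z, R) = 24 (U(z, R) = -3 + (5 - 1*(-22)) = -3 + (5 + 22) = -3 + 27 = 24)
p = 640/3 (p = (28 + 12)*(8/3 + (1/3)*5 + (1/3)*3) = 40*(8/3 + 5/3 + 1) = 40*(16/3) = 640/3 ≈ 213.33)
(-1641 + p)/(U(7, 61) + 521) = (-1641 + 640/3)/(24 + 521) = -4283/3/545 = -4283/3*1/545 = -4283/1635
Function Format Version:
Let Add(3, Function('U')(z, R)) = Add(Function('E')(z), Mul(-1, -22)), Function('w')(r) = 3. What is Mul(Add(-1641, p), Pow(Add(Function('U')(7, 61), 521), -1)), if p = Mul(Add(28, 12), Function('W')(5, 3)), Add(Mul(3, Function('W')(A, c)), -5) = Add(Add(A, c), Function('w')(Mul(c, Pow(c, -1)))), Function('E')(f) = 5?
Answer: Rational(-4283, 1635) ≈ -2.6196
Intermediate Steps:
Function('W')(A, c) = Add(Rational(8, 3), Mul(Rational(1, 3), A), Mul(Rational(1, 3), c)) (Function('W')(A, c) = Add(Rational(5, 3), Mul(Rational(1, 3), Add(Add(A, c), 3))) = Add(Rational(5, 3), Mul(Rational(1, 3), Add(3, A, c))) = Add(Rational(5, 3), Add(1, Mul(Rational(1, 3), A), Mul(Rational(1, 3), c))) = Add(Rational(8, 3), Mul(Rational(1, 3), A), Mul(Rational(1, 3), c)))
Function('U')(z, R) = 24 (Function('U')(z, R) = Add(-3, Add(5, Mul(-1, -22))) = Add(-3, Add(5, 22)) = Add(-3, 27) = 24)
p = Rational(640, 3) (p = Mul(Add(28, 12), Add(Rational(8, 3), Mul(Rational(1, 3), 5), Mul(Rational(1, 3), 3))) = Mul(40, Add(Rational(8, 3), Rational(5, 3), 1)) = Mul(40, Rational(16, 3)) = Rational(640, 3) ≈ 213.33)
Mul(Add(-1641, p), Pow(Add(Function('U')(7, 61), 521), -1)) = Mul(Add(-1641, Rational(640, 3)), Pow(Add(24, 521), -1)) = Mul(Rational(-4283, 3), Pow(545, -1)) = Mul(Rational(-4283, 3), Rational(1, 545)) = Rational(-4283, 1635)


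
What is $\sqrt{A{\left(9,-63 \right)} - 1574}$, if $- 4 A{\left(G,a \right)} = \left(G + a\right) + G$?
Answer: $\frac{i \sqrt{6251}}{2} \approx 39.532 i$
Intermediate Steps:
$A{\left(G,a \right)} = - \frac{G}{2} - \frac{a}{4}$ ($A{\left(G,a \right)} = - \frac{\left(G + a\right) + G}{4} = - \frac{a + 2 G}{4} = - \frac{G}{2} - \frac{a}{4}$)
$\sqrt{A{\left(9,-63 \right)} - 1574} = \sqrt{\left(\left(- \frac{1}{2}\right) 9 - - \frac{63}{4}\right) - 1574} = \sqrt{\left(- \frac{9}{2} + \frac{63}{4}\right) - 1574} = \sqrt{\frac{45}{4} - 1574} = \sqrt{- \frac{6251}{4}} = \frac{i \sqrt{6251}}{2}$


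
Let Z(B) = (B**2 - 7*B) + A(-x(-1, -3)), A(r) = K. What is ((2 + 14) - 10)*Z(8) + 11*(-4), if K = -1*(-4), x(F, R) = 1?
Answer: 28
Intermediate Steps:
K = 4
A(r) = 4
Z(B) = 4 + B**2 - 7*B (Z(B) = (B**2 - 7*B) + 4 = 4 + B**2 - 7*B)
((2 + 14) - 10)*Z(8) + 11*(-4) = ((2 + 14) - 10)*(4 + 8**2 - 7*8) + 11*(-4) = (16 - 10)*(4 + 64 - 56) - 44 = 6*12 - 44 = 72 - 44 = 28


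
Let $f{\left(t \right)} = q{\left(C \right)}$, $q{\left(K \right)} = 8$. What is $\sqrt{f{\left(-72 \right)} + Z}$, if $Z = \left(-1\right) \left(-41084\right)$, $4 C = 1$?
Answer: $2 \sqrt{10273} \approx 202.71$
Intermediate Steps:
$C = \frac{1}{4}$ ($C = \frac{1}{4} \cdot 1 = \frac{1}{4} \approx 0.25$)
$Z = 41084$
$f{\left(t \right)} = 8$
$\sqrt{f{\left(-72 \right)} + Z} = \sqrt{8 + 41084} = \sqrt{41092} = 2 \sqrt{10273}$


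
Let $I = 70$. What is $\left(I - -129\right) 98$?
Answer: $19502$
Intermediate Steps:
$\left(I - -129\right) 98 = \left(70 - -129\right) 98 = \left(70 + 129\right) 98 = 199 \cdot 98 = 19502$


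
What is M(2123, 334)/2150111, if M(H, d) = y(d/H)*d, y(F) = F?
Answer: 111556/4564685653 ≈ 2.4439e-5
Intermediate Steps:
M(H, d) = d²/H (M(H, d) = (d/H)*d = d²/H)
M(2123, 334)/2150111 = (334²/2123)/2150111 = ((1/2123)*111556)*(1/2150111) = (111556/2123)*(1/2150111) = 111556/4564685653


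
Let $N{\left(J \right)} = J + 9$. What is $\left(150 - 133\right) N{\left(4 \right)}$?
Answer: $221$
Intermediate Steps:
$N{\left(J \right)} = 9 + J$
$\left(150 - 133\right) N{\left(4 \right)} = \left(150 - 133\right) \left(9 + 4\right) = 17 \cdot 13 = 221$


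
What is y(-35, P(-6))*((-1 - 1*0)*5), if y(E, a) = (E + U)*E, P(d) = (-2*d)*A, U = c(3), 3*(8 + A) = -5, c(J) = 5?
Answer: -5250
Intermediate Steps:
A = -29/3 (A = -8 + (⅓)*(-5) = -8 - 5/3 = -29/3 ≈ -9.6667)
U = 5
P(d) = 58*d/3 (P(d) = -2*d*(-29/3) = 58*d/3)
y(E, a) = E*(5 + E) (y(E, a) = (E + 5)*E = (5 + E)*E = E*(5 + E))
y(-35, P(-6))*((-1 - 1*0)*5) = (-35*(5 - 35))*((-1 - 1*0)*5) = (-35*(-30))*((-1 + 0)*5) = 1050*(-1*5) = 1050*(-5) = -5250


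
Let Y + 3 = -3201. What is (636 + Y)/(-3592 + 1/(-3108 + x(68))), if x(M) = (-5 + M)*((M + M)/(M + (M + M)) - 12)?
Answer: 9814896/13728625 ≈ 0.71492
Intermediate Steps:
Y = -3204 (Y = -3 - 3201 = -3204)
x(M) = 170/3 - 34*M/3 (x(M) = (-5 + M)*((2*M)/(M + 2*M) - 12) = (-5 + M)*((2*M)/((3*M)) - 12) = (-5 + M)*((2*M)*(1/(3*M)) - 12) = (-5 + M)*(⅔ - 12) = (-5 + M)*(-34/3) = 170/3 - 34*M/3)
(636 + Y)/(-3592 + 1/(-3108 + x(68))) = (636 - 3204)/(-3592 + 1/(-3108 + (170/3 - 34/3*68))) = -2568/(-3592 + 1/(-3108 + (170/3 - 2312/3))) = -2568/(-3592 + 1/(-3108 - 714)) = -2568/(-3592 + 1/(-3822)) = -2568/(-3592 - 1/3822) = -2568/(-13728625/3822) = -2568*(-3822/13728625) = 9814896/13728625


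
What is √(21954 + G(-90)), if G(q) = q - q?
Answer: √21954 ≈ 148.17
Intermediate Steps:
G(q) = 0
√(21954 + G(-90)) = √(21954 + 0) = √21954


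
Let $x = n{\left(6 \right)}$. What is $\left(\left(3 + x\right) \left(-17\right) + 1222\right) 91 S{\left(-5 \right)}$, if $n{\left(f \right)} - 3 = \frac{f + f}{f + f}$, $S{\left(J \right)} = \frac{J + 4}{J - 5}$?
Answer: $\frac{100373}{10} \approx 10037.0$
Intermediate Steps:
$S{\left(J \right)} = \frac{4 + J}{-5 + J}$
$n{\left(f \right)} = 4$ ($n{\left(f \right)} = 3 + \frac{f + f}{f + f} = 3 + \frac{2 f}{2 f} = 3 + 2 f \frac{1}{2 f} = 3 + 1 = 4$)
$x = 4$
$\left(\left(3 + x\right) \left(-17\right) + 1222\right) 91 S{\left(-5 \right)} = \left(\left(3 + 4\right) \left(-17\right) + 1222\right) 91 \frac{4 - 5}{-5 - 5} = \left(7 \left(-17\right) + 1222\right) 91 \frac{1}{-10} \left(-1\right) = \left(-119 + 1222\right) 91 \left(\left(- \frac{1}{10}\right) \left(-1\right)\right) = 1103 \cdot 91 \cdot \frac{1}{10} = 1103 \cdot \frac{91}{10} = \frac{100373}{10}$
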